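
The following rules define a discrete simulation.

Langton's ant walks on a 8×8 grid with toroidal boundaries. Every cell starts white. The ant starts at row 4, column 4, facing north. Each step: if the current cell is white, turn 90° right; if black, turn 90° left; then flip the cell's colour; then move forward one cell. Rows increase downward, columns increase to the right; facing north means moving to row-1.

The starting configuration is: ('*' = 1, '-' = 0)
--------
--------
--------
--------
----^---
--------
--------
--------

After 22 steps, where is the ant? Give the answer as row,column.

t=0: --------
--------
--------
--------
----^---
--------
--------
--------
t=1: --------
--------
--------
--------
----*>--
--------
--------
--------
t=2: --------
--------
--------
--------
----**--
-----v--
--------
--------
t=3: --------
--------
--------
--------
----**--
----<*--
--------
--------
t=4: --------
--------
--------
--------
----^*--
----**--
--------
--------
t=5: --------
--------
--------
--------
---<-*--
----**--
--------
--------
t=6: --------
--------
--------
---^----
---*-*--
----**--
--------
--------
t=7: --------
--------
--------
---*>---
---*-*--
----**--
--------
--------
t=8: --------
--------
--------
---**---
---*v*--
----**--
--------
--------
t=9: --------
--------
--------
---**---
---<**--
----**--
--------
--------
t=10: --------
--------
--------
---**---
----**--
---v**--
--------
--------
t=11: --------
--------
--------
---**---
----**--
--<***--
--------
--------
t=12: --------
--------
--------
---**---
--^-**--
--****--
--------
--------
t=13: --------
--------
--------
---**---
--*>**--
--****--
--------
--------
t=14: --------
--------
--------
---**---
--****--
--*v**--
--------
--------
t=15: --------
--------
--------
---**---
--****--
--*->*--
--------
--------
t=16: --------
--------
--------
---**---
--**^*--
--*--*--
--------
--------
t=17: --------
--------
--------
---**---
--*<-*--
--*--*--
--------
--------
t=18: --------
--------
--------
---**---
--*--*--
--*v-*--
--------
--------
t=19: --------
--------
--------
---**---
--*--*--
--<*-*--
--------
--------
t=20: --------
--------
--------
---**---
--*--*--
---*-*--
--v-----
--------
t=21: --------
--------
--------
---**---
--*--*--
---*-*--
-<*-----
--------
t=22: --------
--------
--------
---**---
--*--*--
-^-*-*--
-**-----
--------

5,1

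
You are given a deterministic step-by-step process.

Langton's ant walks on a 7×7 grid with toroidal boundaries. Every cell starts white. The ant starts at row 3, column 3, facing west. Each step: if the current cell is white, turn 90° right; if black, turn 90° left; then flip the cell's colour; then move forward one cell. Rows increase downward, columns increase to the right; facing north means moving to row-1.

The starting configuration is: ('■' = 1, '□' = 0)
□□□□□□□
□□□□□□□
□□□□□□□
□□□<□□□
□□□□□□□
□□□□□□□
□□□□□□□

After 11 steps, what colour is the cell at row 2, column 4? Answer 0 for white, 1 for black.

1

k=0  □□□□□□□
□□□□□□□
□□□□□□□
□□□<□□□
□□□□□□□
□□□□□□□
□□□□□□□
k=1  □□□□□□□
□□□□□□□
□□□^□□□
□□□■□□□
□□□□□□□
□□□□□□□
□□□□□□□
k=2  □□□□□□□
□□□□□□□
□□□■>□□
□□□■□□□
□□□□□□□
□□□□□□□
□□□□□□□
k=3  □□□□□□□
□□□□□□□
□□□■■□□
□□□■v□□
□□□□□□□
□□□□□□□
□□□□□□□
k=4  □□□□□□□
□□□□□□□
□□□■■□□
□□□<■□□
□□□□□□□
□□□□□□□
□□□□□□□
k=5  □□□□□□□
□□□□□□□
□□□■■□□
□□□□■□□
□□□v□□□
□□□□□□□
□□□□□□□
k=6  □□□□□□□
□□□□□□□
□□□■■□□
□□□□■□□
□□<■□□□
□□□□□□□
□□□□□□□
k=7  □□□□□□□
□□□□□□□
□□□■■□□
□□^□■□□
□□■■□□□
□□□□□□□
□□□□□□□
k=8  □□□□□□□
□□□□□□□
□□□■■□□
□□■>■□□
□□■■□□□
□□□□□□□
□□□□□□□
k=9  □□□□□□□
□□□□□□□
□□□■■□□
□□■■■□□
□□■v□□□
□□□□□□□
□□□□□□□
k=10  □□□□□□□
□□□□□□□
□□□■■□□
□□■■■□□
□□■□>□□
□□□□□□□
□□□□□□□
k=11  □□□□□□□
□□□□□□□
□□□■■□□
□□■■■□□
□□■□■□□
□□□□v□□
□□□□□□□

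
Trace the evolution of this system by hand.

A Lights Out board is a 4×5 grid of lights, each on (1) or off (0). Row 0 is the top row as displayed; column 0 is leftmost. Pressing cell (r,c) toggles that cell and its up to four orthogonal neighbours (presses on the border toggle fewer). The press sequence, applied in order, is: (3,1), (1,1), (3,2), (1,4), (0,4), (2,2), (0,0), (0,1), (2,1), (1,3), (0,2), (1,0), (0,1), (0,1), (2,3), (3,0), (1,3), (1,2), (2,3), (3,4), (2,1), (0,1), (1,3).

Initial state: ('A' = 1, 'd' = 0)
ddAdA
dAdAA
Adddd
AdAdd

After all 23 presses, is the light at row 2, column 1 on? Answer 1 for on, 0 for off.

gen 0: ddAdA
dAdAA
Adddd
AdAdd
gen 1: ddAdA
dAdAA
AAddd
dAddd
gen 2: dAAdA
AdAAA
Adddd
dAddd
gen 3: dAAdA
AdAAA
AdAdd
ddAAd
gen 4: dAAdd
AdAdd
AdAdA
ddAAd
gen 5: dAAAA
AdAdA
AdAdA
ddAAd
gen 6: dAAAA
AdddA
AAdAA
dddAd
gen 7: AdAAA
ddddA
AAdAA
dddAd
gen 8: dAdAA
dAddA
AAdAA
dddAd
gen 9: dAdAA
ddddA
ddAAA
dAdAd
gen 10: dAddA
ddAAd
ddAdA
dAdAd
gen 11: ddAAA
dddAd
ddAdA
dAdAd
gen 12: AdAAA
AAdAd
AdAdA
dAdAd
gen 13: dAdAA
AddAd
AdAdA
dAdAd
gen 14: AdAAA
AAdAd
AdAdA
dAdAd
gen 15: AdAAA
AAddd
AddAd
dAddd
gen 16: AdAAA
AAddd
dddAd
Adddd
gen 17: AdAdA
AAAAA
ddddd
Adddd
gen 18: AdddA
AdddA
ddAdd
Adddd
gen 19: AdddA
AddAA
dddAA
AddAd
gen 20: AdddA
AddAA
dddAd
AdddA
gen 21: AdddA
AAdAA
AAAAd
AAddA
gen 22: dAAdA
AddAA
AAAAd
AAddA
gen 23: dAAAA
AdAdd
AAAdd
AAddA

1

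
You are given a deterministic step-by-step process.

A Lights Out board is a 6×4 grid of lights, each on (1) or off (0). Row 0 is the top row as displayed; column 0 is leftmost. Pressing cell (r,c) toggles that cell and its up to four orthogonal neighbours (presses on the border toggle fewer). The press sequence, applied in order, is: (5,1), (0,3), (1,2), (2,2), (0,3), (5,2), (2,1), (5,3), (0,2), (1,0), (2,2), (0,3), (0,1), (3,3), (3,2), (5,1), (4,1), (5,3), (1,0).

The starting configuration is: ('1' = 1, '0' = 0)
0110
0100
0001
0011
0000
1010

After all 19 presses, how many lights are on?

0) 0110
0100
0001
0011
0000
1010
1) 0110
0100
0001
0011
0100
0100
2) 0101
0101
0001
0011
0100
0100
3) 0111
0010
0011
0011
0100
0100
4) 0111
0000
0100
0001
0100
0100
5) 0100
0001
0100
0001
0100
0100
6) 0100
0001
0100
0001
0110
0011
7) 0100
0101
1010
0101
0110
0011
8) 0100
0101
1010
0101
0111
0000
9) 0011
0111
1010
0101
0111
0000
10) 1011
1011
0010
0101
0111
0000
11) 1011
1001
0101
0111
0111
0000
12) 1000
1000
0101
0111
0111
0000
13) 0110
1100
0101
0111
0111
0000
14) 0110
1100
0100
0100
0110
0000
15) 0110
1100
0110
0011
0100
0000
16) 0110
1100
0110
0011
0000
1110
17) 0110
1100
0110
0111
1110
1010
18) 0110
1100
0110
0111
1111
1001
19) 1110
0000
1110
0111
1111
1001

15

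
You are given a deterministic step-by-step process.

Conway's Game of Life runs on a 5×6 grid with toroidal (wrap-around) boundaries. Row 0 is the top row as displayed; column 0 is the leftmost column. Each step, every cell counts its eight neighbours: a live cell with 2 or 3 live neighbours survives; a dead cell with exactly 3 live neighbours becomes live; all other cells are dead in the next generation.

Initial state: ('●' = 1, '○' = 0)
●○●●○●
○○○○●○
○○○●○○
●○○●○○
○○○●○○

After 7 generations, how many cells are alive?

8

t=0: ●○●●○●
○○○○●○
○○○●○○
●○○●○○
○○○●○○
t=1: ○○●●○●
○○●○●●
○○○●●○
○○●●●○
●●○●○●
t=2: ○○○○○○
○○●○○●
○○○○○○
●●○○○○
●●○○○●
t=3: ○●○○○●
○○○○○○
●●○○○○
○●○○○●
○●○○○●
t=4: ○○○○○○
○●○○○○
●●○○○○
○●●○○●
○●●○●●
t=5: ●●●○○○
●●○○○○
○○○○○○
○○○●●●
○●●●●●
t=6: ○○○○●○
●○●○○○
●○○○●●
●○○○○●
○○○○○○
t=7: ○○○○○○
●●○●●○
○○○○●○
●○○○●○
○○○○○●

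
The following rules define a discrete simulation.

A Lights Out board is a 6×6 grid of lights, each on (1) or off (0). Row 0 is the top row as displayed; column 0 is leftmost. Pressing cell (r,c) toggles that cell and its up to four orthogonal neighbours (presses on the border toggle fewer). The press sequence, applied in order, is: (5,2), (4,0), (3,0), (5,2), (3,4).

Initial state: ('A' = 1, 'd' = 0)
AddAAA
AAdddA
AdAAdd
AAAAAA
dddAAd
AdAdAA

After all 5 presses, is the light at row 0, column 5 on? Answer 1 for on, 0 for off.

0) AddAAA
AAdddA
AdAAdd
AAAAAA
dddAAd
AdAdAA
1) AddAAA
AAdddA
AdAAdd
AAAAAA
ddAAAd
AAdAAA
2) AddAAA
AAdddA
AdAAdd
dAAAAA
AAAAAd
dAdAAA
3) AddAAA
AAdddA
ddAAdd
AdAAAA
dAAAAd
dAdAAA
4) AddAAA
AAdddA
ddAAdd
AdAAAA
dAdAAd
ddAdAA
5) AddAAA
AAdddA
ddAAAd
AdAddd
dAdAdd
ddAdAA

1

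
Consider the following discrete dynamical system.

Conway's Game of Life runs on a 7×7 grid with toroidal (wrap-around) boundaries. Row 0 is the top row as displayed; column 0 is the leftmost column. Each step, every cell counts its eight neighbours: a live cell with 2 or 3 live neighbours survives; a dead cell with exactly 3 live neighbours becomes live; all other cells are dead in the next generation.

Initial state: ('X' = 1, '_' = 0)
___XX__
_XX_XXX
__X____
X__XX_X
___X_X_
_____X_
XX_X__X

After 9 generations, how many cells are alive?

9

0) ___XX__
_XX_XXX
__X____
X__XX_X
___X_X_
_____X_
XX_X__X
1) _______
_XX_XX_
__X____
__XXXXX
___X_X_
X_X__X_
X_XX_XX
2) X______
_XXX___
______X
__X__XX
_X_____
X_X__X_
X_XXXX_
3) X_____X
XXX____
XX_X_XX
X____XX
XXX__X_
X_X__X_
X_XXXX_
4) ____XX_
__X__X_
____XX_
_______
__X_XX_
X____X_
X_XXXX_
5) _XX____
___X__X
____XX_
___X___
____XXX
__X____
_X_X___
6) XX_X___
__XXXX_
___XXX_
___X__X
___XXX_
__XXXX_
_X_X___
7) XX_____
_X___XX
______X
__X___X
______X
_____X_
XX_____
8) __X____
_X___XX
______X
X____XX
_____XX
X_____X
XX____X
9) __X__X_
X____XX
_______
X______
_______
_X_____
_X____X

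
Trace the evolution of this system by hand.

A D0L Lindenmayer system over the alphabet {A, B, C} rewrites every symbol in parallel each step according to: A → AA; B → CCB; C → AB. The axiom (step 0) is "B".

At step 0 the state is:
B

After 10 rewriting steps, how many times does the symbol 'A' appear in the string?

[0] B
[1] CCB
[2] ABABCCB
[3] AACCBAACCBABABCCB
[4] AAAAABABCCBAAAAABABCCBAACCBAACCBABABCCB
[5] AAAAAAAAAACCBAACCBABABCCBAAAAAAAAAACCBAACCBABABCCBAAAAABABCCBAAAAABABCCBAACCBAACCBABABCCB
[6] AAAAAAAAAAAAAAAAAAAAABABCCBAAAAABABCCBAACCBAACCBABABCCBAAA…AAAACCBAACCBABABCCBAAAAABABCCBAAAAABABCCBAACCBAACCBABABCCB  (len 199)
[7] AAAAAAAAAAAAAAAAAAAAAAAAAAAAAAAAAAAAAAAAAACCBAACCBABABCCBA…AAAACCBAACCBABABCCBAAAAABABCCBAAAAABABCCBAACCBAACCBABABCCB  (len 441)
[8] AAAAAAAAAAAAAAAAAAAAAAAAAAAAAAAAAAAAAAAAAAAAAAAAAAAAAAAAAA…AAAACCBAACCBABABCCBAAAAABABCCBAAAAABABCCBAACCBAACCBABABCCB  (len 967)
[9] AAAAAAAAAAAAAAAAAAAAAAAAAAAAAAAAAAAAAAAAAAAAAAAAAAAAAAAAAA…AAAACCBAACCBABABCCBAAAAABABCCBAAAAABABCCBAACCBAACCBABABCCB  (len 2105)
[10] AAAAAAAAAAAAAAAAAAAAAAAAAAAAAAAAAAAAAAAAAAAAAAAAAAAAAAAAAA…AAAACCBAACCBABABCCBAAAAABABCCBAAAAABABCCBAACCBAACCBABABCCB  (len 4551)

3186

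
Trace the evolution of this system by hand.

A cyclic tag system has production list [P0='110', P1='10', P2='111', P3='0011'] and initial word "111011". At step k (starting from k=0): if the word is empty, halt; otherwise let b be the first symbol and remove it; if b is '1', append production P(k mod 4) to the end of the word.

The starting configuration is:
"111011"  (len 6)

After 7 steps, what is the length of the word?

15

gen 0: "111011"  (len 6)
gen 1: "11011110"  (len 8)
gen 2: "101111010"  (len 9)
gen 3: "01111010111"  (len 11)
gen 4: "1111010111"  (len 10)
gen 5: "111010111110"  (len 12)
gen 6: "1101011111010"  (len 13)
gen 7: "101011111010111"  (len 15)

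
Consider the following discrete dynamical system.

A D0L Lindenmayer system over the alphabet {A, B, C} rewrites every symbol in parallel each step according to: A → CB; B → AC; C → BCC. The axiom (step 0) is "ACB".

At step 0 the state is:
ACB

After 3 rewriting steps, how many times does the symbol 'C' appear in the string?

t=0: ACB
t=1: CBBCCAC
t=2: BCCACACBCCBCCCBBCC
t=3: ACBCCBCCCBBCCCBBCCACBCCBCCACBCCBCCBCCACACBCCBCC

29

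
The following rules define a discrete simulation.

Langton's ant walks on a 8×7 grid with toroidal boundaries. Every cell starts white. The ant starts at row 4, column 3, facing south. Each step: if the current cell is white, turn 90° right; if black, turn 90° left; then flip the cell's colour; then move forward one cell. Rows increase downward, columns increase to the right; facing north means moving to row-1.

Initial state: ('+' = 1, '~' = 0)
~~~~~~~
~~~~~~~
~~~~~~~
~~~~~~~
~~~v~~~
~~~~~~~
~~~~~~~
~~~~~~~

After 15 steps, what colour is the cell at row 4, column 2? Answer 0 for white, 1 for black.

1

k=0  ~~~~~~~
~~~~~~~
~~~~~~~
~~~~~~~
~~~v~~~
~~~~~~~
~~~~~~~
~~~~~~~
k=1  ~~~~~~~
~~~~~~~
~~~~~~~
~~~~~~~
~~<+~~~
~~~~~~~
~~~~~~~
~~~~~~~
k=2  ~~~~~~~
~~~~~~~
~~~~~~~
~~^~~~~
~~++~~~
~~~~~~~
~~~~~~~
~~~~~~~
k=3  ~~~~~~~
~~~~~~~
~~~~~~~
~~+>~~~
~~++~~~
~~~~~~~
~~~~~~~
~~~~~~~
k=4  ~~~~~~~
~~~~~~~
~~~~~~~
~~++~~~
~~+v~~~
~~~~~~~
~~~~~~~
~~~~~~~
k=5  ~~~~~~~
~~~~~~~
~~~~~~~
~~++~~~
~~+~>~~
~~~~~~~
~~~~~~~
~~~~~~~
k=6  ~~~~~~~
~~~~~~~
~~~~~~~
~~++~~~
~~+~+~~
~~~~v~~
~~~~~~~
~~~~~~~
k=7  ~~~~~~~
~~~~~~~
~~~~~~~
~~++~~~
~~+~+~~
~~~<+~~
~~~~~~~
~~~~~~~
k=8  ~~~~~~~
~~~~~~~
~~~~~~~
~~++~~~
~~+^+~~
~~~++~~
~~~~~~~
~~~~~~~
k=9  ~~~~~~~
~~~~~~~
~~~~~~~
~~++~~~
~~++>~~
~~~++~~
~~~~~~~
~~~~~~~
k=10  ~~~~~~~
~~~~~~~
~~~~~~~
~~++^~~
~~++~~~
~~~++~~
~~~~~~~
~~~~~~~
k=11  ~~~~~~~
~~~~~~~
~~~~~~~
~~+++>~
~~++~~~
~~~++~~
~~~~~~~
~~~~~~~
k=12  ~~~~~~~
~~~~~~~
~~~~~~~
~~++++~
~~++~v~
~~~++~~
~~~~~~~
~~~~~~~
k=13  ~~~~~~~
~~~~~~~
~~~~~~~
~~++++~
~~++<+~
~~~++~~
~~~~~~~
~~~~~~~
k=14  ~~~~~~~
~~~~~~~
~~~~~~~
~~++^+~
~~++++~
~~~++~~
~~~~~~~
~~~~~~~
k=15  ~~~~~~~
~~~~~~~
~~~~~~~
~~+<~+~
~~++++~
~~~++~~
~~~~~~~
~~~~~~~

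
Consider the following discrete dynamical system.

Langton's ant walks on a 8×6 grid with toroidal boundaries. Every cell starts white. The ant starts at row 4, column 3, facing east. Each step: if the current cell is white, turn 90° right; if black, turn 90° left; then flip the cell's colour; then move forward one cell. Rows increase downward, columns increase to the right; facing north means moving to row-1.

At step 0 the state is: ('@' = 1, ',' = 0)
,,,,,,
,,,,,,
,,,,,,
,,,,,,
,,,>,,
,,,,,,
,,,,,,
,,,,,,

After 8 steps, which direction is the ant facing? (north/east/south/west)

west

0) ,,,,,,
,,,,,,
,,,,,,
,,,,,,
,,,>,,
,,,,,,
,,,,,,
,,,,,,
1) ,,,,,,
,,,,,,
,,,,,,
,,,,,,
,,,@,,
,,,v,,
,,,,,,
,,,,,,
2) ,,,,,,
,,,,,,
,,,,,,
,,,,,,
,,,@,,
,,<@,,
,,,,,,
,,,,,,
3) ,,,,,,
,,,,,,
,,,,,,
,,,,,,
,,^@,,
,,@@,,
,,,,,,
,,,,,,
4) ,,,,,,
,,,,,,
,,,,,,
,,,,,,
,,@>,,
,,@@,,
,,,,,,
,,,,,,
5) ,,,,,,
,,,,,,
,,,,,,
,,,^,,
,,@,,,
,,@@,,
,,,,,,
,,,,,,
6) ,,,,,,
,,,,,,
,,,,,,
,,,@>,
,,@,,,
,,@@,,
,,,,,,
,,,,,,
7) ,,,,,,
,,,,,,
,,,,,,
,,,@@,
,,@,v,
,,@@,,
,,,,,,
,,,,,,
8) ,,,,,,
,,,,,,
,,,,,,
,,,@@,
,,@<@,
,,@@,,
,,,,,,
,,,,,,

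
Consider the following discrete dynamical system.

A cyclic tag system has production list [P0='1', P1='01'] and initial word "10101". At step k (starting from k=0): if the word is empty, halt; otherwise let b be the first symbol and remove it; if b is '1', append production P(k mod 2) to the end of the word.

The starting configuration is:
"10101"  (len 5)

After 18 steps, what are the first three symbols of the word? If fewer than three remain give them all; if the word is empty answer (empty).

k=0  "10101"  (len 5)
k=1  "01011"  (len 5)
k=2  "1011"  (len 4)
k=3  "0111"  (len 4)
k=4  "111"  (len 3)
k=5  "111"  (len 3)
k=6  "1101"  (len 4)
k=7  "1011"  (len 4)
k=8  "01101"  (len 5)
k=9  "1101"  (len 4)
k=10  "10101"  (len 5)
k=11  "01011"  (len 5)
k=12  "1011"  (len 4)
k=13  "0111"  (len 4)
k=14  "111"  (len 3)
k=15  "111"  (len 3)
k=16  "1101"  (len 4)
k=17  "1011"  (len 4)
k=18  "01101"  (len 5)

011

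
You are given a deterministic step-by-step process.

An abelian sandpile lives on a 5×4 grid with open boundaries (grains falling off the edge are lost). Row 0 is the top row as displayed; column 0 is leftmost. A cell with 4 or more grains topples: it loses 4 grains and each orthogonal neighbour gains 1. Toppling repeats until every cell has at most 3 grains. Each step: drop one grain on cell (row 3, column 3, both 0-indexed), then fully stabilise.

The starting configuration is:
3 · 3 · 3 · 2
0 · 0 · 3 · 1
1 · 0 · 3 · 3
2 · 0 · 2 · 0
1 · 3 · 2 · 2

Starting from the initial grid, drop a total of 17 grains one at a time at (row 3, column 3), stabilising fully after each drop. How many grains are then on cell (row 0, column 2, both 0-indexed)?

[0] 3 · 3 · 3 · 2
0 · 0 · 3 · 1
1 · 0 · 3 · 3
2 · 0 · 2 · 0
1 · 3 · 2 · 2
[1] 3 · 3 · 3 · 2
0 · 0 · 3 · 1
1 · 0 · 3 · 3
2 · 0 · 2 · 1
1 · 3 · 2 · 2
[2] 3 · 3 · 3 · 2
0 · 0 · 3 · 1
1 · 0 · 3 · 3
2 · 0 · 2 · 2
1 · 3 · 2 · 2
[3] 3 · 3 · 3 · 2
0 · 0 · 3 · 1
1 · 0 · 3 · 3
2 · 0 · 2 · 3
1 · 3 · 2 · 2
[4] 0 · 1 · 1 · 3
1 · 2 · 1 · 3
1 · 1 · 2 · 1
2 · 1 · 0 · 2
1 · 3 · 3 · 3
[5] 0 · 1 · 1 · 3
1 · 2 · 1 · 3
1 · 1 · 2 · 1
2 · 1 · 0 · 3
1 · 3 · 3 · 3
[6] 0 · 1 · 1 · 3
1 · 2 · 1 · 3
1 · 1 · 2 · 2
2 · 2 · 2 · 1
2 · 0 · 1 · 1
[7] 0 · 1 · 1 · 3
1 · 2 · 1 · 3
1 · 1 · 2 · 2
2 · 2 · 2 · 2
2 · 0 · 1 · 1
[8] 0 · 1 · 1 · 3
1 · 2 · 1 · 3
1 · 1 · 2 · 2
2 · 2 · 2 · 3
2 · 0 · 1 · 1
[9] 0 · 1 · 1 · 3
1 · 2 · 1 · 3
1 · 1 · 2 · 3
2 · 2 · 3 · 0
2 · 0 · 1 · 2
[10] 0 · 1 · 1 · 3
1 · 2 · 1 · 3
1 · 1 · 2 · 3
2 · 2 · 3 · 1
2 · 0 · 1 · 2
[11] 0 · 1 · 1 · 3
1 · 2 · 1 · 3
1 · 1 · 2 · 3
2 · 2 · 3 · 2
2 · 0 · 1 · 2
[12] 0 · 1 · 1 · 3
1 · 2 · 1 · 3
1 · 1 · 2 · 3
2 · 2 · 3 · 3
2 · 0 · 1 · 2
[13] 0 · 1 · 2 · 0
1 · 2 · 3 · 1
1 · 2 · 0 · 2
2 · 3 · 1 · 2
2 · 0 · 2 · 3
[14] 0 · 1 · 2 · 0
1 · 2 · 3 · 1
1 · 2 · 0 · 2
2 · 3 · 1 · 3
2 · 0 · 2 · 3
[15] 0 · 1 · 2 · 0
1 · 2 · 3 · 1
1 · 2 · 0 · 3
2 · 3 · 2 · 1
2 · 0 · 3 · 0
[16] 0 · 1 · 2 · 0
1 · 2 · 3 · 1
1 · 2 · 0 · 3
2 · 3 · 2 · 2
2 · 0 · 3 · 0
[17] 0 · 1 · 2 · 0
1 · 2 · 3 · 1
1 · 2 · 0 · 3
2 · 3 · 2 · 3
2 · 0 · 3 · 0

2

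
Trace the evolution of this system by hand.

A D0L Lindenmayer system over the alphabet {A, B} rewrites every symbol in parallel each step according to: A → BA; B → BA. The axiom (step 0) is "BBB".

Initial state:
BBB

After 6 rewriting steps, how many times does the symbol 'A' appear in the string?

96

step 0: BBB
step 1: BABABA
step 2: BABABABABABA
step 3: BABABABABABABABABABABABA
step 4: BABABABABABABABABABABABABABABABABABABABABABABABA
step 5: BABABABABABABABABABABABABABABABABABABABABABABABABABABABABABABABABABABABABABABABABABABABABABABABA
step 6: BABABABABABABABABABABABABABABABABABABABABABABABABABABABABA…BABABABABABABABABABABABABABABABABABABABABABABABABABABABABA  (len 192)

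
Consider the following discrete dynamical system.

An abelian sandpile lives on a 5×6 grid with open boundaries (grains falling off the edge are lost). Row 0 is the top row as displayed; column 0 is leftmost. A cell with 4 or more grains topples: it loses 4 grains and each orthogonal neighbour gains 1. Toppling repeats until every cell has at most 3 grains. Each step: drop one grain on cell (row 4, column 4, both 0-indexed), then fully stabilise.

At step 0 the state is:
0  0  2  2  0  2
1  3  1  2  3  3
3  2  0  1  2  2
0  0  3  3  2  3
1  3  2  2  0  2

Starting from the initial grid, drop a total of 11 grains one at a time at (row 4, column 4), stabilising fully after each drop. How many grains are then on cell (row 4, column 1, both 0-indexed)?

t=0: 0  0  2  2  0  2
1  3  1  2  3  3
3  2  0  1  2  2
0  0  3  3  2  3
1  3  2  2  0  2
t=1: 0  0  2  2  0  2
1  3  1  2  3  3
3  2  0  1  2  2
0  0  3  3  2  3
1  3  2  2  1  2
t=2: 0  0  2  2  0  2
1  3  1  2  3  3
3  2  0  1  2  2
0  0  3  3  2  3
1  3  2  2  2  2
t=3: 0  0  2  2  0  2
1  3  1  2  3  3
3  2  0  1  2  2
0  0  3  3  2  3
1  3  2  2  3  2
t=4: 0  0  2  2  0  2
1  3  1  2  3  3
3  2  0  1  2  2
0  0  3  3  3  3
1  3  2  3  0  3
t=5: 0  0  2  2  0  2
1  3  1  2  3  3
3  2  0  1  2  2
0  0  3  3  3  3
1  3  2  3  1  3
t=6: 0  0  2  2  0  2
1  3  1  2  3  3
3  2  0  1  2  2
0  0  3  3  3  3
1  3  2  3  2  3
t=7: 0  0  2  2  0  2
1  3  1  2  3  3
3  2  0  1  2  2
0  0  3  3  3  3
1  3  2  3  3  3
t=8: 0  0  2  2  0  2
1  3  1  2  3  3
3  2  1  2  3  3
0  2  1  2  2  1
2  0  1  2  3  1
t=9: 0  0  2  2  0  2
1  3  1  2  3  3
3  2  1  2  3  3
0  2  1  2  3  1
2  0  1  3  0  2
t=10: 0  0  2  2  0  2
1  3  1  2  3  3
3  2  1  2  3  3
0  2  1  2  3  1
2  0  1  3  1  2
t=11: 0  0  2  2  0  2
1  3  1  2  3  3
3  2  1  2  3  3
0  2  1  2  3  1
2  0  1  3  2  2

0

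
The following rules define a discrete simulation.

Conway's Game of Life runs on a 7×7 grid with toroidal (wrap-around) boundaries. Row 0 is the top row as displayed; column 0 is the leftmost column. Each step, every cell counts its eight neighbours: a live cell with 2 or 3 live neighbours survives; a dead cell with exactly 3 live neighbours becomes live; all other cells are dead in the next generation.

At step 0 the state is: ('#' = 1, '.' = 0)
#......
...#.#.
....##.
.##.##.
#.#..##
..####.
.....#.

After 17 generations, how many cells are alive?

k=0  #......
...#.#.
....##.
.##.##.
#.#..##
..####.
.....#.
k=1  ....#.#
.....##
..#...#
###....
#......
.###...
...#.##
k=2  #...#..
#.....#
..#..##
#.#...#
#..#...
#####.#
#..#.##
k=3  .#..#..
##.....
.....#.
#.##.#.
....##.
.......
.......
k=4  ##.....
##.....
#.#.#..
...#.#.
...####
.......
.......
k=5  ##.....
..#...#
#.###.#
..#....
...#.##
....##.
.......
k=6  ##.....
..#..##
#.#..##
###....
...#.##
....###
.......
k=7  ##....#
..#..#.
..##.#.
..###..
.###...
....#.#
#....##
k=8  .#.....
#.####.
.#...#.
.......
.#...#.
.####.#
.#.....
k=9  ##.##..
#.#####
.###.##
.......
##.###.
.#.###.
.#.#...
k=10  .......
.......
.#.....
.......
##.#.##
.#...##
.#...#.
k=11  .......
.......
.......
.##...#
.##.##.
.#.....
#....##
k=12  ......#
.......
.......
####.#.
...#.#.
.##.#..
#.....#
k=13  #.....#
.......
.##....
.###..#
#....##
#######
##...##
k=14  .#...#.
##.....
##.#...
...#.##
.......
..##...
...#...
k=15  ###....
......#
.#..#..
#.#.#.#
..###..
..##...
...##..
k=16  ####...
..#....
.#.#..#
#.#.#..
....##.
.......
....#..
k=17  .###...
.......
##.#...
###.#.#
...###.
....##.
.###...

19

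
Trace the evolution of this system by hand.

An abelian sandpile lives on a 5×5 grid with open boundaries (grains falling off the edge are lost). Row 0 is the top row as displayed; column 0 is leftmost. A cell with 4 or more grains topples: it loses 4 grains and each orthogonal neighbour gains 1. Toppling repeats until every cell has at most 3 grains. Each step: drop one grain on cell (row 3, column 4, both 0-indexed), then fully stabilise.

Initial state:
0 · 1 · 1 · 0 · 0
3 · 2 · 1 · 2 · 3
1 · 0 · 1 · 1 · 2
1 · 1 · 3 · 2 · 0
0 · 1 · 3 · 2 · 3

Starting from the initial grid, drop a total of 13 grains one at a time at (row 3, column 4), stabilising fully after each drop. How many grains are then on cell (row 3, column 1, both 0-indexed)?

2

t=0: 0 · 1 · 1 · 0 · 0
3 · 2 · 1 · 2 · 3
1 · 0 · 1 · 1 · 2
1 · 1 · 3 · 2 · 0
0 · 1 · 3 · 2 · 3
t=1: 0 · 1 · 1 · 0 · 0
3 · 2 · 1 · 2 · 3
1 · 0 · 1 · 1 · 2
1 · 1 · 3 · 2 · 1
0 · 1 · 3 · 2 · 3
t=2: 0 · 1 · 1 · 0 · 0
3 · 2 · 1 · 2 · 3
1 · 0 · 1 · 1 · 2
1 · 1 · 3 · 2 · 2
0 · 1 · 3 · 2 · 3
t=3: 0 · 1 · 1 · 0 · 0
3 · 2 · 1 · 2 · 3
1 · 0 · 1 · 1 · 2
1 · 1 · 3 · 2 · 3
0 · 1 · 3 · 2 · 3
t=4: 0 · 1 · 1 · 0 · 0
3 · 2 · 1 · 2 · 3
1 · 0 · 1 · 1 · 3
1 · 1 · 3 · 3 · 1
0 · 1 · 3 · 3 · 0
t=5: 0 · 1 · 1 · 0 · 0
3 · 2 · 1 · 2 · 3
1 · 0 · 1 · 1 · 3
1 · 1 · 3 · 3 · 2
0 · 1 · 3 · 3 · 0
t=6: 0 · 1 · 1 · 0 · 0
3 · 2 · 1 · 2 · 3
1 · 0 · 1 · 1 · 3
1 · 1 · 3 · 3 · 3
0 · 1 · 3 · 3 · 0
t=7: 0 · 1 · 1 · 0 · 1
3 · 2 · 1 · 3 · 0
1 · 0 · 2 · 3 · 1
1 · 2 · 1 · 2 · 2
0 · 2 · 1 · 1 · 2
t=8: 0 · 1 · 1 · 0 · 1
3 · 2 · 1 · 3 · 0
1 · 0 · 2 · 3 · 1
1 · 2 · 1 · 2 · 3
0 · 2 · 1 · 1 · 2
t=9: 0 · 1 · 1 · 0 · 1
3 · 2 · 1 · 3 · 0
1 · 0 · 2 · 3 · 2
1 · 2 · 1 · 3 · 0
0 · 2 · 1 · 1 · 3
t=10: 0 · 1 · 1 · 0 · 1
3 · 2 · 1 · 3 · 0
1 · 0 · 2 · 3 · 2
1 · 2 · 1 · 3 · 1
0 · 2 · 1 · 1 · 3
t=11: 0 · 1 · 1 · 0 · 1
3 · 2 · 1 · 3 · 0
1 · 0 · 2 · 3 · 2
1 · 2 · 1 · 3 · 2
0 · 2 · 1 · 1 · 3
t=12: 0 · 1 · 1 · 0 · 1
3 · 2 · 1 · 3 · 0
1 · 0 · 2 · 3 · 2
1 · 2 · 1 · 3 · 3
0 · 2 · 1 · 1 · 3
t=13: 0 · 1 · 1 · 1 · 1
3 · 2 · 2 · 0 · 2
1 · 0 · 3 · 2 · 0
1 · 2 · 2 · 1 · 3
0 · 2 · 1 · 3 · 0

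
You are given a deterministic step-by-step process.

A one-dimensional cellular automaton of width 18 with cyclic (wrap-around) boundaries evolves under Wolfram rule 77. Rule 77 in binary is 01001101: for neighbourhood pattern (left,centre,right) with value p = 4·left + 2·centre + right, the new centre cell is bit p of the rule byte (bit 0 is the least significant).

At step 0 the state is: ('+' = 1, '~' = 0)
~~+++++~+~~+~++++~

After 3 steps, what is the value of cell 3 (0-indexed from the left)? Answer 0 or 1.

[0] ~~+++++~+~~+~++++~
[1] +~+~~~+~+~~+~+~~+~
[2] +~+~+~+~+~~+~+~~+~
[3] +~+~+~+~+~~+~+~~+~

0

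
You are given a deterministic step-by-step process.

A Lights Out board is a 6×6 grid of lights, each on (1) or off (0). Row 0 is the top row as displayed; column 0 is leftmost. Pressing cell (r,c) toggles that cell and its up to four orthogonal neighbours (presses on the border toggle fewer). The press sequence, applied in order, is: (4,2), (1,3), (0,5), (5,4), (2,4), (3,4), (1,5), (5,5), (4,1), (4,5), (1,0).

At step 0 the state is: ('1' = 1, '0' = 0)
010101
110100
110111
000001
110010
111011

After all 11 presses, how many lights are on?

19

[0] 010101
110100
110111
000001
110010
111011
[1] 010101
110100
110111
001001
101110
110011
[2] 010001
111010
110011
001001
101110
110011
[3] 010010
111011
110011
001001
101110
110011
[4] 010010
111011
110011
001001
101100
110100
[5] 010010
111001
110100
001011
101100
110100
[6] 010010
111001
110110
001100
101110
110100
[7] 010011
111010
110111
001100
101110
110100
[8] 010011
111010
110111
001100
101111
110111
[9] 010011
111010
110111
011100
010111
100111
[10] 010011
111010
110111
011101
010100
100110
[11] 110011
001010
010111
011101
010100
100110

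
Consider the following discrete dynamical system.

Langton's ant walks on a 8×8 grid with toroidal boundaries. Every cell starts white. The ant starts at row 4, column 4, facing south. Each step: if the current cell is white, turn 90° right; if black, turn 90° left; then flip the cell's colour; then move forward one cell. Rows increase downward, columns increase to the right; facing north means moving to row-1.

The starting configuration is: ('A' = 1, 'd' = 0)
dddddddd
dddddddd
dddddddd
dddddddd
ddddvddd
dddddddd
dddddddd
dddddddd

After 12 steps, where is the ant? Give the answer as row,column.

[0] dddddddd
dddddddd
dddddddd
dddddddd
ddddvddd
dddddddd
dddddddd
dddddddd
[1] dddddddd
dddddddd
dddddddd
dddddddd
ddd<Addd
dddddddd
dddddddd
dddddddd
[2] dddddddd
dddddddd
dddddddd
ddd^dddd
dddAAddd
dddddddd
dddddddd
dddddddd
[3] dddddddd
dddddddd
dddddddd
dddA>ddd
dddAAddd
dddddddd
dddddddd
dddddddd
[4] dddddddd
dddddddd
dddddddd
dddAAddd
dddAvddd
dddddddd
dddddddd
dddddddd
[5] dddddddd
dddddddd
dddddddd
dddAAddd
dddAd>dd
dddddddd
dddddddd
dddddddd
[6] dddddddd
dddddddd
dddddddd
dddAAddd
dddAdAdd
dddddvdd
dddddddd
dddddddd
[7] dddddddd
dddddddd
dddddddd
dddAAddd
dddAdAdd
dddd<Add
dddddddd
dddddddd
[8] dddddddd
dddddddd
dddddddd
dddAAddd
dddA^Add
ddddAAdd
dddddddd
dddddddd
[9] dddddddd
dddddddd
dddddddd
dddAAddd
dddAA>dd
ddddAAdd
dddddddd
dddddddd
[10] dddddddd
dddddddd
dddddddd
dddAA^dd
dddAAddd
ddddAAdd
dddddddd
dddddddd
[11] dddddddd
dddddddd
dddddddd
dddAAA>d
dddAAddd
ddddAAdd
dddddddd
dddddddd
[12] dddddddd
dddddddd
dddddddd
dddAAAAd
dddAAdvd
ddddAAdd
dddddddd
dddddddd

4,6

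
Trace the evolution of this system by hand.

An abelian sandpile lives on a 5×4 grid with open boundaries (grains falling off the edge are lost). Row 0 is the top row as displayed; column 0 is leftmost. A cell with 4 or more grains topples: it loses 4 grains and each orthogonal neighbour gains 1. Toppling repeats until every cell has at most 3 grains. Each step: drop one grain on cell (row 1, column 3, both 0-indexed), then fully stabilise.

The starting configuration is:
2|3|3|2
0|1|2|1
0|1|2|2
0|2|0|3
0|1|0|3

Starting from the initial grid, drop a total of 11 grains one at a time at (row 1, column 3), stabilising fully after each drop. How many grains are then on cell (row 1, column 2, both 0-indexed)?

[0] 2|3|3|2
0|1|2|1
0|1|2|2
0|2|0|3
0|1|0|3
[1] 2|3|3|2
0|1|2|2
0|1|2|2
0|2|0|3
0|1|0|3
[2] 2|3|3|2
0|1|2|3
0|1|2|2
0|2|0|3
0|1|0|3
[3] 2|3|3|3
0|1|3|0
0|1|2|3
0|2|0|3
0|1|0|3
[4] 2|3|3|3
0|1|3|1
0|1|2|3
0|2|0|3
0|1|0|3
[5] 2|3|3|3
0|1|3|2
0|1|2|3
0|2|0|3
0|1|0|3
[6] 2|3|3|3
0|1|3|3
0|1|2|3
0|2|0|3
0|1|0|3
[7] 3|0|2|1
0|3|2|3
0|2|0|2
0|2|2|1
0|1|1|0
[8] 3|0|2|2
0|3|3|0
0|2|0|3
0|2|2|1
0|1|1|0
[9] 3|0|2|2
0|3|3|1
0|2|0|3
0|2|2|1
0|1|1|0
[10] 3|0|2|2
0|3|3|2
0|2|0|3
0|2|2|1
0|1|1|0
[11] 3|0|2|2
0|3|3|3
0|2|0|3
0|2|2|1
0|1|1|0

3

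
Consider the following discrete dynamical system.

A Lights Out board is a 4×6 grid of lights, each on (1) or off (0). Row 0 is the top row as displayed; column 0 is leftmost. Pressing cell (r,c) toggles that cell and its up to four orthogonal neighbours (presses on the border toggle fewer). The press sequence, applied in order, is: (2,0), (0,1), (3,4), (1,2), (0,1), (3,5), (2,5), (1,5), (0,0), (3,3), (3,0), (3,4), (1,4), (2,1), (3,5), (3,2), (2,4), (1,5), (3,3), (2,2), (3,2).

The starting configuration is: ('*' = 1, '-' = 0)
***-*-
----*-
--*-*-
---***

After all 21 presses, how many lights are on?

5

[0] ***-*-
----*-
--*-*-
---***
[1] ***-*-
*---*-
***-*-
*--***
[2] ----*-
**--*-
***-*-
*--***
[3] ----*-
**--*-
***---
*-----
[4] --*-*-
*-***-
**----
*-----
[5] **--*-
*****-
**----
*-----
[6] **--*-
*****-
**---*
*---**
[7] **--*-
******
**--*-
*---*-
[8] **--**
****--
**--**
*---*-
[9] ----**
-***--
**--**
*---*-
[10] ----**
-***--
**-***
*-**--
[11] ----**
-***--
-*-***
-***--
[12] ----**
-***--
-*-*-*
-**-**
[13] -----*
-**-**
-*-***
-**-**
[14] -----*
--*-**
*-****
--*-**
[15] -----*
--*-**
*-***-
--*---
[16] -----*
--*-**
*--**-
-*-*--
[17] -----*
--*--*
*----*
-*-**-
[18] ------
--*-*-
*-----
-*-**-
[19] ------
--*-*-
*--*--
-**---
[20] ------
----*-
***---
-*----
[21] ------
----*-
**----
--**--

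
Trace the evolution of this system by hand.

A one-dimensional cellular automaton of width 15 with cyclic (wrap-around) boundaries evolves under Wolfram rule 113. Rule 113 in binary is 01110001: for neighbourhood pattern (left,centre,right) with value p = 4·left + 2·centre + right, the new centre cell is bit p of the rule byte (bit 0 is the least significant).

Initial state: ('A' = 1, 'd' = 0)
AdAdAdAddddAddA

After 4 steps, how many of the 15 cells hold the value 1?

[0] AdAdAdAddddAddA
[1] AAdAdAdAAAddAdd
[2] dAAdAdAddAAddAd
[3] ddAAdAdAddAAddA
[4] AddAAdAdAddAAdd

7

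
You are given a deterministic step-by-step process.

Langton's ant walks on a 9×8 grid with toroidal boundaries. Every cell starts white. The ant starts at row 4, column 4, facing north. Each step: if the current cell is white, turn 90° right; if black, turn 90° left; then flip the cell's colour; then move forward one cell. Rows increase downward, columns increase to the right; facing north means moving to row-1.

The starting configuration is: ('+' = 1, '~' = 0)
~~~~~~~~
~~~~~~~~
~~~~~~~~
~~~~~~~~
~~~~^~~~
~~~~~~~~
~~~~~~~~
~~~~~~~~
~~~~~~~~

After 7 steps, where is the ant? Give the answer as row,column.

3,4

0) ~~~~~~~~
~~~~~~~~
~~~~~~~~
~~~~~~~~
~~~~^~~~
~~~~~~~~
~~~~~~~~
~~~~~~~~
~~~~~~~~
1) ~~~~~~~~
~~~~~~~~
~~~~~~~~
~~~~~~~~
~~~~+>~~
~~~~~~~~
~~~~~~~~
~~~~~~~~
~~~~~~~~
2) ~~~~~~~~
~~~~~~~~
~~~~~~~~
~~~~~~~~
~~~~++~~
~~~~~v~~
~~~~~~~~
~~~~~~~~
~~~~~~~~
3) ~~~~~~~~
~~~~~~~~
~~~~~~~~
~~~~~~~~
~~~~++~~
~~~~<+~~
~~~~~~~~
~~~~~~~~
~~~~~~~~
4) ~~~~~~~~
~~~~~~~~
~~~~~~~~
~~~~~~~~
~~~~^+~~
~~~~++~~
~~~~~~~~
~~~~~~~~
~~~~~~~~
5) ~~~~~~~~
~~~~~~~~
~~~~~~~~
~~~~~~~~
~~~<~+~~
~~~~++~~
~~~~~~~~
~~~~~~~~
~~~~~~~~
6) ~~~~~~~~
~~~~~~~~
~~~~~~~~
~~~^~~~~
~~~+~+~~
~~~~++~~
~~~~~~~~
~~~~~~~~
~~~~~~~~
7) ~~~~~~~~
~~~~~~~~
~~~~~~~~
~~~+>~~~
~~~+~+~~
~~~~++~~
~~~~~~~~
~~~~~~~~
~~~~~~~~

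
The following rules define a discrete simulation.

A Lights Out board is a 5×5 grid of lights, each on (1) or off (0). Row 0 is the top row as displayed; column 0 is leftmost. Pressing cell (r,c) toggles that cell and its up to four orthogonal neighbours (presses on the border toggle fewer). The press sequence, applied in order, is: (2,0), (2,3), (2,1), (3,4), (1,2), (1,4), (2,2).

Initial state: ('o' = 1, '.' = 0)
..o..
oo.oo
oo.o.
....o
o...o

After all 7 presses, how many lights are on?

k=0  ..o..
oo.oo
oo.o.
....o
o...o
k=1  ..o..
.o.oo
...o.
o...o
o...o
k=2  ..o..
.o..o
..o.o
o..oo
o...o
k=3  ..o..
....o
oo..o
oo.oo
o...o
k=4  ..o..
....o
oo...
oo...
o....
k=5  .....
.oooo
ooo..
oo...
o....
k=6  ....o
.oo..
ooo.o
oo...
o....
k=7  ....o
.o...
o..oo
ooo..
o....

9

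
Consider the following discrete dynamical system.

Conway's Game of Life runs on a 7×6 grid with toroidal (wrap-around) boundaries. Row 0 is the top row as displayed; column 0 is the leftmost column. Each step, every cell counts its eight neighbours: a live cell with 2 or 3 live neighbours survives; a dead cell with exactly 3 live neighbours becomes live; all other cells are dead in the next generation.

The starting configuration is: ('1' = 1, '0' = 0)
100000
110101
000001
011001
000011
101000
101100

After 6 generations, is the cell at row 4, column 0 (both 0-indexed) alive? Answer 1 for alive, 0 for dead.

0

[0] 100000
110101
000001
011001
000011
101000
101100
[1] 000110
010011
000001
000001
001111
101010
101101
[2] 010000
100101
000001
100101
111000
100000
101000
[3] 011001
100011
000000
001011
001000
101001
100000
[4] 010010
110011
100100
000100
101010
100001
001000
[5] 011110
011110
111100
011111
110110
100101
110001
[6] 000000
000001
000000
000000
000000
000100
000000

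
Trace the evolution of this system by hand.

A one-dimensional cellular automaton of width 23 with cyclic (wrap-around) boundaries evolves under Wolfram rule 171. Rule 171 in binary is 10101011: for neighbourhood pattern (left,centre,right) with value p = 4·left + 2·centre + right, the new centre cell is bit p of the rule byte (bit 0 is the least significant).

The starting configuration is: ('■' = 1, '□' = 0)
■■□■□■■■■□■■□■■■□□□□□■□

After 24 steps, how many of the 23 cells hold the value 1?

k=0  ■■□■□■■■■□■■□■■■□□□□□■□
k=1  ■□■□■■■■□■■□■■■□□■■■■□■
k=2  □■□■■■■□■■□■■■□□■■■■□■■
k=3  ■□■■■■□■■□■■■□□■■■■□■■□
k=4  □■■■■□■■□■■■□□■■■■□■■□■
k=5  ■■■■□■■□■■■□□■■■■□■■□■□
k=6  ■■■□■■□■■■□□■■■■□■■□■□■
k=7  ■■□■■□■■■□□■■■■□■■□■□■■
k=8  ■□■■□■■■□□■■■■□■■□■□■■■
k=9  □■■□■■■□□■■■■□■■□■□■■■■
k=10  ■■□■■■□□■■■■□■■□■□■■■■□
k=11  ■□■■■□□■■■■□■■□■□■■■■□■
k=12  □■■■□□■■■■□■■□■□■■■■□■■
k=13  ■■■□□■■■■□■■□■□■■■■□■■□
k=14  ■■□□■■■■□■■□■□■■■■□■■□■
k=15  ■□□■■■■□■■□■□■■■■□■■□■■
k=16  □□■■■■□■■□■□■■■■□■■□■■■
k=17  □■■■■□■■□■□■■■■□■■□■■■□
k=18  ■■■■□■■□■□■■■■□■■□■■■□□
k=19  ■■■□■■□■□■■■■□■■□■■■□□■
k=20  ■■□■■□■□■■■■□■■□■■■□□■■
k=21  ■□■■□■□■■■■□■■□■■■□□■■■
k=22  □■■□■□■■■■□■■□■■■□□■■■■
k=23  ■■□■□■■■■□■■□■■■□□■■■■□
k=24  ■□■□■■■■□■■□■■■□□■■■■□■

16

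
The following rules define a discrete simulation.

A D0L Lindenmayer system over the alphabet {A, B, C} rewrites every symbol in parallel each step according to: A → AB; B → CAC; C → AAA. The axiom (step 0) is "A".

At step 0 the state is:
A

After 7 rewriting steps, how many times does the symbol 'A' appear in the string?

gen 0: A
gen 1: AB
gen 2: ABCAC
gen 3: ABCACAAAABAAA
gen 4: ABCACAAAABAAAABABABABCACABABAB
gen 5: ABCACAAAABAAAABABABABCACABABABABCACABCACABCACABCACAAAABAAAABCACABCACABCAC
gen 6: ABCACAAAABAAAABABABABCACABABABABCACABCACABCACABCACAAAABAAA…AAABABABABCACABABABABCACAAAABAAAABCACAAAABAAAABCACAAAABAAA  (len 181)
gen 7: ABCACAAAABAAAABABABABCACABABABABCACABCACABCACABCACAAAABAAA…CACAAAABAAAABABABABCACABABABABCACAAAABAAAABABABABCACABABAB  (len 434)

249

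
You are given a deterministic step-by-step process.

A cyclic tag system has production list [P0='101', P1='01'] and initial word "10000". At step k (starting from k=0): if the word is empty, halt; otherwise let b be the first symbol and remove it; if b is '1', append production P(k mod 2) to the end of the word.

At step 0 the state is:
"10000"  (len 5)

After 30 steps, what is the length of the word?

k=0  "10000"  (len 5)
k=1  "0000101"  (len 7)
k=2  "000101"  (len 6)
k=3  "00101"  (len 5)
k=4  "0101"  (len 4)
k=5  "101"  (len 3)
k=6  "0101"  (len 4)
k=7  "101"  (len 3)
k=8  "0101"  (len 4)
k=9  "101"  (len 3)
k=10  "0101"  (len 4)
k=11  "101"  (len 3)
k=12  "0101"  (len 4)
k=13  "101"  (len 3)
k=14  "0101"  (len 4)
k=15  "101"  (len 3)
k=16  "0101"  (len 4)
k=17  "101"  (len 3)
k=18  "0101"  (len 4)
k=19  "101"  (len 3)
k=20  "0101"  (len 4)
k=21  "101"  (len 3)
k=22  "0101"  (len 4)
k=23  "101"  (len 3)
k=24  "0101"  (len 4)
k=25  "101"  (len 3)
k=26  "0101"  (len 4)
k=27  "101"  (len 3)
k=28  "0101"  (len 4)
k=29  "101"  (len 3)
k=30  "0101"  (len 4)

4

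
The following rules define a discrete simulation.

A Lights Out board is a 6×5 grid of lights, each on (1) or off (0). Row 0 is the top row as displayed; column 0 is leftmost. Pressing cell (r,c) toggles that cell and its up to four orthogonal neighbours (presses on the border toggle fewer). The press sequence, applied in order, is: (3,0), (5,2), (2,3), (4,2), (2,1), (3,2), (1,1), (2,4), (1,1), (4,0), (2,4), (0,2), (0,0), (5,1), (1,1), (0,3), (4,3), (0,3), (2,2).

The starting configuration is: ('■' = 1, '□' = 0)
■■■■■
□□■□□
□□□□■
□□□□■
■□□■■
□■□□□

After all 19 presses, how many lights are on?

gen 0: ■■■■■
□□■□□
□□□□■
□□□□■
■□□■■
□■□□□
gen 1: ■■■■■
□□■□□
■□□□■
■■□□■
□□□■■
□■□□□
gen 2: ■■■■■
□□■□□
■□□□■
■■□□■
□□■■■
□□■■□
gen 3: ■■■■■
□□■■□
■□■■□
■■□■■
□□■■■
□□■■□
gen 4: ■■■■■
□□■■□
■□■■□
■■■■■
□■□□■
□□□■□
gen 5: ■■■■■
□■■■□
□■□■□
■□■■■
□■□□■
□□□■□
gen 6: ■■■■■
□■■■□
□■■■□
■■□□■
□■■□■
□□□■□
gen 7: ■□■■■
■□□■□
□□■■□
■■□□■
□■■□■
□□□■□
gen 8: ■□■■■
■□□■■
□□■□■
■■□□□
□■■□■
□□□■□
gen 9: ■■■■■
□■■■■
□■■□■
■■□□□
□■■□■
□□□■□
gen 10: ■■■■■
□■■■■
□■■□■
□■□□□
■□■□■
■□□■□
gen 11: ■■■■■
□■■■□
□■■■□
□■□□■
■□■□■
■□□■□
gen 12: ■□□□■
□■□■□
□■■■□
□■□□■
■□■□■
■□□■□
gen 13: □■□□■
■■□■□
□■■■□
□■□□■
■□■□■
■□□■□
gen 14: □■□□■
■■□■□
□■■■□
□■□□■
■■■□■
□■■■□
gen 15: □□□□■
□□■■□
□□■■□
□■□□■
■■■□■
□■■■□
gen 16: □□■■□
□□■□□
□□■■□
□■□□■
■■■□■
□■■■□
gen 17: □□■■□
□□■□□
□□■■□
□■□■■
■■□■□
□■■□□
gen 18: □□□□■
□□■■□
□□■■□
□■□■■
■■□■□
□■■□□
gen 19: □□□□■
□□□■□
□■□□□
□■■■■
■■□■□
□■■□□

12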